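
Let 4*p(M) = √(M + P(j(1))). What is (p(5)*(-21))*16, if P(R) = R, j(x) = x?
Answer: -84*√6 ≈ -205.76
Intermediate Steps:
p(M) = √(1 + M)/4 (p(M) = √(M + 1)/4 = √(1 + M)/4)
(p(5)*(-21))*16 = ((√(1 + 5)/4)*(-21))*16 = ((√6/4)*(-21))*16 = -21*√6/4*16 = -84*√6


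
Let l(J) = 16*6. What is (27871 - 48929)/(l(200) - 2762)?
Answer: 10529/1333 ≈ 7.8987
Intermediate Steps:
l(J) = 96
(27871 - 48929)/(l(200) - 2762) = (27871 - 48929)/(96 - 2762) = -21058/(-2666) = -21058*(-1/2666) = 10529/1333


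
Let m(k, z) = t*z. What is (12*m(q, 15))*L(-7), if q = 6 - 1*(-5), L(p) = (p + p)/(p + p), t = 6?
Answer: 1080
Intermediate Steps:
L(p) = 1 (L(p) = (2*p)/((2*p)) = (2*p)*(1/(2*p)) = 1)
q = 11 (q = 6 + 5 = 11)
m(k, z) = 6*z
(12*m(q, 15))*L(-7) = (12*(6*15))*1 = (12*90)*1 = 1080*1 = 1080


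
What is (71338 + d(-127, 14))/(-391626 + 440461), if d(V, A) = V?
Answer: 71211/48835 ≈ 1.4582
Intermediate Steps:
(71338 + d(-127, 14))/(-391626 + 440461) = (71338 - 127)/(-391626 + 440461) = 71211/48835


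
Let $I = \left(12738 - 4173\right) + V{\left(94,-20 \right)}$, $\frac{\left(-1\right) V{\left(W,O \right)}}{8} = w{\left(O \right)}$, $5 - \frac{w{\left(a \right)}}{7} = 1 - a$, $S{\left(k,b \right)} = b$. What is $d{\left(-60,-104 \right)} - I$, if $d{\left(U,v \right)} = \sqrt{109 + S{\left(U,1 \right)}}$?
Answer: $-9461 + \sqrt{110} \approx -9450.5$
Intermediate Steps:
$w{\left(a \right)} = 28 + 7 a$ ($w{\left(a \right)} = 35 - 7 \left(1 - a\right) = 35 + \left(-7 + 7 a\right) = 28 + 7 a$)
$V{\left(W,O \right)} = -224 - 56 O$ ($V{\left(W,O \right)} = - 8 \left(28 + 7 O\right) = -224 - 56 O$)
$d{\left(U,v \right)} = \sqrt{110}$ ($d{\left(U,v \right)} = \sqrt{109 + 1} = \sqrt{110}$)
$I = 9461$ ($I = \left(12738 - 4173\right) - -896 = \left(12738 - 4173\right) + \left(-224 + 1120\right) = \left(12738 - 4173\right) + 896 = 8565 + 896 = 9461$)
$d{\left(-60,-104 \right)} - I = \sqrt{110} - 9461 = -9461 + \sqrt{110}$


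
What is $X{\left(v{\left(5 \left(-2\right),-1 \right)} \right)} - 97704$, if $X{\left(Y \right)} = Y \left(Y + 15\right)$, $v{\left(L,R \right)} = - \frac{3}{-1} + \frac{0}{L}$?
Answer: $-97650$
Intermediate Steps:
$v{\left(L,R \right)} = 3$ ($v{\left(L,R \right)} = \left(-3\right) \left(-1\right) + 0 = 3 + 0 = 3$)
$X{\left(Y \right)} = Y \left(15 + Y\right)$
$X{\left(v{\left(5 \left(-2\right),-1 \right)} \right)} - 97704 = 3 \left(15 + 3\right) - 97704 = 3 \cdot 18 - 97704 = 54 - 97704 = -97650$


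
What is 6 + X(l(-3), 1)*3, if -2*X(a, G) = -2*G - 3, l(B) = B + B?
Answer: 27/2 ≈ 13.500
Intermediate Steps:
l(B) = 2*B
X(a, G) = 3/2 + G (X(a, G) = -(-2*G - 3)/2 = -(-3 - 2*G)/2 = 3/2 + G)
6 + X(l(-3), 1)*3 = 6 + (3/2 + 1)*3 = 6 + (5/2)*3 = 6 + 15/2 = 27/2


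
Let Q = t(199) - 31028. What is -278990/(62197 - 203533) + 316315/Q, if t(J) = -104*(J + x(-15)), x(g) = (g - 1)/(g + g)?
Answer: -14184723485/3430454391 ≈ -4.1349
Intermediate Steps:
x(g) = (-1 + g)/(2*g) (x(g) = (-1 + g)/((2*g)) = (-1 + g)*(1/(2*g)) = (-1 + g)/(2*g))
t(J) = -832/15 - 104*J (t(J) = -104*(J + (½)*(-1 - 15)/(-15)) = -104*(J + (½)*(-1/15)*(-16)) = -104*(J + 8/15) = -104*(8/15 + J) = -832/15 - 104*J)
Q = -776692/15 (Q = (-832/15 - 104*199) - 31028 = (-832/15 - 20696) - 31028 = -311272/15 - 31028 = -776692/15 ≈ -51779.)
-278990/(62197 - 203533) + 316315/Q = -278990/(62197 - 203533) + 316315/(-776692/15) = -278990/(-141336) + 316315*(-15/776692) = -278990*(-1/141336) - 4744725/776692 = 139495/70668 - 4744725/776692 = -14184723485/3430454391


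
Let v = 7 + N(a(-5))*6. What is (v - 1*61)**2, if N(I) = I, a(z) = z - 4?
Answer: 11664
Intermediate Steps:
a(z) = -4 + z
v = -47 (v = 7 + (-4 - 5)*6 = 7 - 9*6 = 7 - 54 = -47)
(v - 1*61)**2 = (-47 - 1*61)**2 = (-47 - 61)**2 = (-108)**2 = 11664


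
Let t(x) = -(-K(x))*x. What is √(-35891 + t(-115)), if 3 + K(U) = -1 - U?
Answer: 4*I*√3041 ≈ 220.58*I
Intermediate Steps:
K(U) = -4 - U (K(U) = -3 + (-1 - U) = -4 - U)
t(x) = -x*(4 + x) (t(x) = -(-(-4 - x))*x = -(4 + x)*x = -x*(4 + x))
√(-35891 + t(-115)) = √(-35891 - 1*(-115)*(4 - 115)) = √(-35891 - 1*(-115)*(-111)) = √(-35891 - 12765) = √(-48656) = 4*I*√3041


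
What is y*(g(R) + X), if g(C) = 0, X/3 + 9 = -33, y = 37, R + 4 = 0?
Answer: -4662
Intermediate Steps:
R = -4 (R = -4 + 0 = -4)
X = -126 (X = -27 + 3*(-33) = -27 - 99 = -126)
y*(g(R) + X) = 37*(0 - 126) = 37*(-126) = -4662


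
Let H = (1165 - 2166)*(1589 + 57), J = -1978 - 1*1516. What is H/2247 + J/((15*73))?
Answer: -28762276/39055 ≈ -736.46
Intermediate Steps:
J = -3494 (J = -1978 - 1516 = -3494)
H = -1647646 (H = -1001*1646 = -1647646)
H/2247 + J/((15*73)) = -1647646/2247 - 3494/(15*73) = -1647646*1/2247 - 3494/1095 = -235378/321 - 3494*1/1095 = -235378/321 - 3494/1095 = -28762276/39055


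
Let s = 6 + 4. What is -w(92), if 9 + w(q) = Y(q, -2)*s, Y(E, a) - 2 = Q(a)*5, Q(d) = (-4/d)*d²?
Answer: -411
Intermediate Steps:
s = 10
Q(d) = -4*d
Y(E, a) = 2 - 20*a (Y(E, a) = 2 - 4*a*5 = 2 - 20*a)
w(q) = 411 (w(q) = -9 + (2 - 20*(-2))*10 = -9 + (2 + 40)*10 = -9 + 42*10 = -9 + 420 = 411)
-w(92) = -1*411 = -411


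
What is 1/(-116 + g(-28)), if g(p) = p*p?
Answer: 1/668 ≈ 0.0014970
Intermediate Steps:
g(p) = p**2
1/(-116 + g(-28)) = 1/(-116 + (-28)**2) = 1/(-116 + 784) = 1/668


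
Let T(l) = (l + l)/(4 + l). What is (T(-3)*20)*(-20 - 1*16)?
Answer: 4320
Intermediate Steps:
T(l) = 2*l/(4 + l) (T(l) = (2*l)/(4 + l) = 2*l/(4 + l))
(T(-3)*20)*(-20 - 1*16) = ((2*(-3)/(4 - 3))*20)*(-20 - 1*16) = ((2*(-3)/1)*20)*(-20 - 16) = ((2*(-3)*1)*20)*(-36) = -6*20*(-36) = -120*(-36) = 4320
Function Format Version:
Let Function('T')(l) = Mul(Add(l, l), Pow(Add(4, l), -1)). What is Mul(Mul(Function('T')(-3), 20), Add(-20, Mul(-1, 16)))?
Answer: 4320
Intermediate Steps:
Function('T')(l) = Mul(2, l, Pow(Add(4, l), -1)) (Function('T')(l) = Mul(Mul(2, l), Pow(Add(4, l), -1)) = Mul(2, l, Pow(Add(4, l), -1)))
Mul(Mul(Function('T')(-3), 20), Add(-20, Mul(-1, 16))) = Mul(Mul(Mul(2, -3, Pow(Add(4, -3), -1)), 20), Add(-20, Mul(-1, 16))) = Mul(Mul(Mul(2, -3, Pow(1, -1)), 20), Add(-20, -16)) = Mul(Mul(Mul(2, -3, 1), 20), -36) = Mul(Mul(-6, 20), -36) = Mul(-120, -36) = 4320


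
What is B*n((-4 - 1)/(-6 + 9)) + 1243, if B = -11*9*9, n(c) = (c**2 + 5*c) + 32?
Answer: -22319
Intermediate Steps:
n(c) = 32 + c**2 + 5*c
B = -891 (B = -99*9 = -891)
B*n((-4 - 1)/(-6 + 9)) + 1243 = -891*(32 + ((-4 - 1)/(-6 + 9))**2 + 5*((-4 - 1)/(-6 + 9))) + 1243 = -891*(32 + (-5/3)**2 + 5*(-5/3)) + 1243 = -891*(32 + 25/9 - 25/3) + 1243 = -891*238/9 + 1243 = -23562 + 1243 = -22319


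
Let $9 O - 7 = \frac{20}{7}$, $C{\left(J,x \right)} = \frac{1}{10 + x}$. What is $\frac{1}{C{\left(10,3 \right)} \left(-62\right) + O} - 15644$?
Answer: $- \frac{15691205}{1003} \approx -15644.0$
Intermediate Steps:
$O = \frac{23}{21}$ ($O = \frac{7}{9} + \frac{20 \cdot \frac{1}{7}}{9} = \frac{7}{9} + \frac{1}{9} \cdot \frac{20}{7} = \frac{7}{9} + \frac{20}{63} = \frac{23}{21} \approx 1.0952$)
$\frac{1}{C{\left(10,3 \right)} \left(-62\right) + O} - 15644 = \frac{1}{\frac{1}{10 + 3} \left(-62\right) + \frac{23}{21}} - 15644 = \frac{1}{\frac{1}{13} \left(-62\right) + \frac{23}{21}} - 15644 = \frac{1}{- \frac{62}{13} + \frac{23}{21}} - 15644 = \frac{1}{- \frac{1003}{273}} - 15644 = - \frac{273}{1003} - 15644 = - \frac{15691205}{1003}$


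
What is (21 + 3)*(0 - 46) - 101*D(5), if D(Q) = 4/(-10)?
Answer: -5318/5 ≈ -1063.6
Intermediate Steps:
D(Q) = -⅖ (D(Q) = 4*(-⅒) = -⅖)
(21 + 3)*(0 - 46) - 101*D(5) = (21 + 3)*(0 - 46) - 101*(-⅖) = 24*(-46) + 202/5 = -1104 + 202/5 = -5318/5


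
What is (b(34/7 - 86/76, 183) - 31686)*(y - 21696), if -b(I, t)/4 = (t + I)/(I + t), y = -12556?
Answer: 1085445880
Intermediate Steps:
b(I, t) = -4 (b(I, t) = -4*(t + I)/(I + t) = -4*(I + t)/(I + t) = -4*1 = -4)
(b(34/7 - 86/76, 183) - 31686)*(y - 21696) = (-4 - 31686)*(-12556 - 21696) = -31690*(-34252) = 1085445880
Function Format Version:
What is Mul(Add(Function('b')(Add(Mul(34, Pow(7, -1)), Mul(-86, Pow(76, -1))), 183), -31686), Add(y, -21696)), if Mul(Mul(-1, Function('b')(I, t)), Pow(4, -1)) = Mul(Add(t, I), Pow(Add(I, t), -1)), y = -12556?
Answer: 1085445880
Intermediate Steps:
Function('b')(I, t) = -4 (Function('b')(I, t) = Mul(-4, Mul(Add(t, I), Pow(Add(I, t), -1))) = Mul(-4, Mul(Add(I, t), Pow(Add(I, t), -1))) = Mul(-4, 1) = -4)
Mul(Add(Function('b')(Add(Mul(34, Pow(7, -1)), Mul(-86, Pow(76, -1))), 183), -31686), Add(y, -21696)) = Mul(Add(-4, -31686), Add(-12556, -21696)) = Mul(-31690, -34252) = 1085445880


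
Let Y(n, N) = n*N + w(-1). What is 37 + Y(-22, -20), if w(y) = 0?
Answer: 477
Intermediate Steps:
Y(n, N) = N*n (Y(n, N) = n*N + 0 = N*n + 0 = N*n)
37 + Y(-22, -20) = 37 - 20*(-22) = 37 + 440 = 477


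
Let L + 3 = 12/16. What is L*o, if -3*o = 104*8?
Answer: 624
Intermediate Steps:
o = -832/3 (o = -104*8/3 = -1/3*832 = -832/3 ≈ -277.33)
L = -9/4 (L = -3 + 12/16 = -3 + 12*(1/16) = -3 + 3/4 = -9/4 ≈ -2.2500)
L*o = -9/4*(-832/3) = 624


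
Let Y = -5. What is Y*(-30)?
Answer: 150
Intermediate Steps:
Y*(-30) = -5*(-30) = 150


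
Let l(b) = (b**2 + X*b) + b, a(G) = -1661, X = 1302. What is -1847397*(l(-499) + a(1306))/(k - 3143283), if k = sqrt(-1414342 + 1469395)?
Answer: -259927435888543423/1097803107004 - 248078937743*sqrt(6117)/1097803107004 ≈ -2.3679e+5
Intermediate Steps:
l(b) = b**2 + 1303*b (l(b) = (b**2 + 1302*b) + b = b**2 + 1303*b)
k = 3*sqrt(6117) (k = sqrt(55053) = 3*sqrt(6117) ≈ 234.63)
-1847397*(l(-499) + a(1306))/(k - 3143283) = -1847397*(-499*(1303 - 499) - 1661)/(3*sqrt(6117) - 3143283) = -1847397*(-499*804 - 1661)/(-3143283 + 3*sqrt(6117)) = -1847397*(-401196 - 1661)/(-3143283 + 3*sqrt(6117)) = -1847397*(-402857/(-3143283 + 3*sqrt(6117))) = -1847397/(241791/30989 - 3*sqrt(6117)/402857)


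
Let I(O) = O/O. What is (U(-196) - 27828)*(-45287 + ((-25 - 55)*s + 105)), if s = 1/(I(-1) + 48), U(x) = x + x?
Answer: 62479023560/49 ≈ 1.2751e+9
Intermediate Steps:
I(O) = 1
U(x) = 2*x
s = 1/49 (s = 1/(1 + 48) = 1/49 ≈ 0.020408)
(U(-196) - 27828)*(-45287 + ((-25 - 55)*s + 105)) = (2*(-196) - 27828)*(-45287 + ((-25 - 55)*(1/49) + 105)) = (-392 - 27828)*(-45287 + (-80*1/49 + 105)) = -28220*(-45287 + (-80/49 + 105)) = -28220*(-45287 + 5065/49) = -28220*(-2213998/49) = 62479023560/49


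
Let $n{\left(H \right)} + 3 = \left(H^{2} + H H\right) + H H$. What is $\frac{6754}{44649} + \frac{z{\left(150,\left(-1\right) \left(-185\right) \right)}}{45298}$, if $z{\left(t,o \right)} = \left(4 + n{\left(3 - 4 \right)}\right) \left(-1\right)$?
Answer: $\frac{1263488}{8357481} \approx 0.15118$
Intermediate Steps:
$n{\left(H \right)} = -3 + 3 H^{2}$ ($n{\left(H \right)} = -3 + \left(\left(H^{2} + H H\right) + H H\right) = -3 + \left(\left(H^{2} + H^{2}\right) + H^{2}\right) = -3 + \left(2 H^{2} + H^{2}\right) = -3 + 3 H^{2}$)
$z{\left(t,o \right)} = -4$ ($z{\left(t,o \right)} = \left(4 - \left(3 - 3 \left(3 - 4\right)^{2}\right)\right) \left(-1\right) = \left(4 - \left(3 - 3 \left(-1\right)^{2}\right)\right) \left(-1\right) = \left(4 + \left(-3 + 3 \cdot 1\right)\right) \left(-1\right) = \left(4 + \left(-3 + 3\right)\right) \left(-1\right) = \left(4 + 0\right) \left(-1\right) = 4 \left(-1\right) = -4$)
$\frac{6754}{44649} + \frac{z{\left(150,\left(-1\right) \left(-185\right) \right)}}{45298} = \frac{6754}{44649} - \frac{4}{45298} = 6754 \cdot \frac{1}{44649} - \frac{2}{22649} = \frac{614}{4059} - \frac{2}{22649} = \frac{1263488}{8357481}$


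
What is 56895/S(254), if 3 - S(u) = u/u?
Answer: 56895/2 ≈ 28448.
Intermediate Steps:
S(u) = 2 (S(u) = 3 - u/u = 3 - 1*1 = 3 - 1 = 2)
56895/S(254) = 56895/2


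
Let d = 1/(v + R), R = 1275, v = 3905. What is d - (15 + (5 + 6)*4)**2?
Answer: -18031579/5180 ≈ -3481.0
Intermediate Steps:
d = 1/5180 (d = 1/(3905 + 1275) = 1/5180 ≈ 0.00019305)
d - (15 + (5 + 6)*4)**2 = 1/5180 - (15 + (5 + 6)*4)**2 = 1/5180 - (15 + 11*4)**2 = 1/5180 - (15 + 44)**2 = 1/5180 - 1*59**2 = 1/5180 - 1*3481 = 1/5180 - 3481 = -18031579/5180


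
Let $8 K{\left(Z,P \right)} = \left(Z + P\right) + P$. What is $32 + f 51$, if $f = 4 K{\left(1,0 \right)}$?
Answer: $\frac{115}{2} \approx 57.5$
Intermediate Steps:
$K{\left(Z,P \right)} = \frac{P}{4} + \frac{Z}{8}$ ($K{\left(Z,P \right)} = \frac{\left(Z + P\right) + P}{8} = \frac{\left(P + Z\right) + P}{8} = \frac{Z + 2 P}{8} = \frac{P}{4} + \frac{Z}{8}$)
$f = \frac{1}{2}$ ($f = 4 \left(\frac{1}{4} \cdot 0 + \frac{1}{8} \cdot 1\right) = 4 \left(0 + \frac{1}{8}\right) = 4 \cdot \frac{1}{8} = \frac{1}{2} \approx 0.5$)
$32 + f 51 = 32 + \frac{1}{2} \cdot 51 = 32 + \frac{51}{2} = \frac{115}{2}$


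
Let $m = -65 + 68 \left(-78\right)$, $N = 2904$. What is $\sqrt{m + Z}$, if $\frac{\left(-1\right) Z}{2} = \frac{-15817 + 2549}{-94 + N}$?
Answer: $\frac{i \sqrt{10579898685}}{1405} \approx 73.209 i$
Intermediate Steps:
$Z = \frac{13268}{1405}$ ($Z = - 2 \frac{-15817 + 2549}{-94 + 2904} = - 2 \left(- \frac{13268}{2810}\right) = - 2 \left(\left(-13268\right) \frac{1}{2810}\right) = \left(-2\right) \left(- \frac{6634}{1405}\right) = \frac{13268}{1405} \approx 9.4434$)
$m = -5369$ ($m = -65 - 5304 = -5369$)
$\sqrt{m + Z} = \sqrt{-5369 + \frac{13268}{1405}} = \sqrt{- \frac{7530177}{1405}} = \frac{i \sqrt{10579898685}}{1405}$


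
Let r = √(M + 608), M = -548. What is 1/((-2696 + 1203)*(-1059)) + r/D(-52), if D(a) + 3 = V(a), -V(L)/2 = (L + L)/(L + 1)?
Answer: 1/1581087 - 102*√15/361 ≈ -1.0943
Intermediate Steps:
r = 2*√15 (r = √(-548 + 608) = √60 = 2*√15 ≈ 7.7460)
V(L) = -4*L/(1 + L) (V(L) = -2*(L + L)/(L + 1) = -2*2*L/(1 + L) = -4*L/(1 + L))
D(a) = -3 - 4*a/(1 + a)
1/((-2696 + 1203)*(-1059)) + r/D(-52) = 1/((-2696 + 1203)*(-1059)) + (2*√15)/(((-3 - 7*(-52))/(1 - 52))) = -1/1059/(-1493) + (2*√15)/(((-3 + 364)/(-51))) = -1/1493*(-1/1059) + (2*√15)/((-1/51*361)) = 1/1581087 + (2*√15)/(-361/51) = 1/1581087 + (2*√15)*(-51/361) = 1/1581087 - 102*√15/361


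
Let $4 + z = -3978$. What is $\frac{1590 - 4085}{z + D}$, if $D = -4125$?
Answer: $\frac{2495}{8107} \approx 0.30776$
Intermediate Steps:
$z = -3982$ ($z = -4 - 3978 = -3982$)
$\frac{1590 - 4085}{z + D} = \frac{1590 - 4085}{-3982 - 4125} = - \frac{2495}{-8107} = \left(-2495\right) \left(- \frac{1}{8107}\right) = \frac{2495}{8107}$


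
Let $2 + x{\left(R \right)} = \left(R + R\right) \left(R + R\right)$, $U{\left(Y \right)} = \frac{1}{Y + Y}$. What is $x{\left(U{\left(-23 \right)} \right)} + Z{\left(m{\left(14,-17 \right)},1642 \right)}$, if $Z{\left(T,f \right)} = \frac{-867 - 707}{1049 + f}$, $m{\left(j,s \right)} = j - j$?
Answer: $- \frac{159871}{61893} \approx -2.583$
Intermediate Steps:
$m{\left(j,s \right)} = 0$
$U{\left(Y \right)} = \frac{1}{2 Y}$
$Z{\left(T,f \right)} = - \frac{1574}{1049 + f}$
$x{\left(R \right)} = -2 + 4 R^{2}$ ($x{\left(R \right)} = -2 + \left(R + R\right) \left(R + R\right) = -2 + 2 R 2 R = -2 + 4 R^{2}$)
$x{\left(U{\left(-23 \right)} \right)} + Z{\left(m{\left(14,-17 \right)},1642 \right)} = \left(-2 + 4 \left(\frac{1}{2 \left(-23\right)}\right)^{2}\right) - \frac{1574}{1049 + 1642} = \left(-2 + 4 \left(\frac{1}{2} \left(- \frac{1}{23}\right)\right)^{2}\right) - \frac{1574}{2691} = \left(-2 + 4 \left(- \frac{1}{46}\right)^{2}\right) - \frac{1574}{2691} = \left(-2 + 4 \cdot \frac{1}{2116}\right) - \frac{1574}{2691} = \left(-2 + \frac{1}{529}\right) - \frac{1574}{2691} = - \frac{1057}{529} - \frac{1574}{2691} = - \frac{159871}{61893}$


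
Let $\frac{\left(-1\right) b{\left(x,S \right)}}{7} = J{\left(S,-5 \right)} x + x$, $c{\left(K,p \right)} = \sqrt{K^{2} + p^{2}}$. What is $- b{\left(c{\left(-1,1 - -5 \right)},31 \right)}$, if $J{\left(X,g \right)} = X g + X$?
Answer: $- 861 \sqrt{37} \approx -5237.3$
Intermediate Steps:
$J{\left(X,g \right)} = X + X g$
$b{\left(x,S \right)} = - 7 x + 28 S x$ ($b{\left(x,S \right)} = - 7 \left(S \left(1 - 5\right) x + x\right) = - 7 \left(S \left(-4\right) x + x\right) = - 7 \left(- 4 S x + x\right) = - 7 \left(x - 4 S x\right) = - 7 x + 28 S x$)
$- b{\left(c{\left(-1,1 - -5 \right)},31 \right)} = - 7 \sqrt{\left(-1\right)^{2} + \left(1 - -5\right)^{2}} \left(-1 + 4 \cdot 31\right) = - 7 \sqrt{1 + \left(1 + 5\right)^{2}} \left(-1 + 124\right) = - 7 \sqrt{1 + 6^{2}} \cdot 123 = - 7 \sqrt{1 + 36} \cdot 123 = - 7 \sqrt{37} \cdot 123 = - 861 \sqrt{37}$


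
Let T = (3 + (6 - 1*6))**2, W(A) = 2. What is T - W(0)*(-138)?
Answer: 285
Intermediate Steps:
T = 9 (T = (3 + (6 - 6))**2 = (3 + 0)**2 = 3**2 = 9)
T - W(0)*(-138) = 9 - 2*(-138) = 9 - 1*(-276) = 9 + 276 = 285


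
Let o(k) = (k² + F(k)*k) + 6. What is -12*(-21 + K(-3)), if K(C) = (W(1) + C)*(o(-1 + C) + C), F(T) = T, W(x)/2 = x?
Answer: 672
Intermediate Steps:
W(x) = 2*x
o(k) = 6 + 2*k² (o(k) = (k² + k*k) + 6 = (k² + k²) + 6 = 2*k² + 6 = 6 + 2*k²)
K(C) = (2 + C)*(6 + C + 2*(-1 + C)²) (K(C) = (2*1 + C)*((6 + 2*(-1 + C)²) + C) = (2 + C)*(6 + C + 2*(-1 + C)²))
-12*(-21 + K(-3)) = -12*(-21 + (16 + (-3)² + 2*(-3) + 2*(-3)³)) = -12*(-21 + (16 + 9 - 6 + 2*(-27))) = -12*(-21 + (16 + 9 - 6 - 54)) = -12*(-21 - 35) = -12*(-56) = 672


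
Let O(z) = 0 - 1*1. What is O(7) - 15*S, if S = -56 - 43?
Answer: 1484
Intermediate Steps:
O(z) = -1 (O(z) = 0 - 1 = -1)
S = -99
O(7) - 15*S = -1 - 15*(-99) = -1 + 1485 = 1484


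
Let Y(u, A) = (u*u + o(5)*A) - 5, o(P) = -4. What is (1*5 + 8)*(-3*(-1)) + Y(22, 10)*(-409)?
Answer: -179512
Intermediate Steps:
Y(u, A) = -5 + u² - 4*A (Y(u, A) = (u*u - 4*A) - 5 = (u² - 4*A) - 5 = -5 + u² - 4*A)
(1*5 + 8)*(-3*(-1)) + Y(22, 10)*(-409) = (1*5 + 8)*(-3*(-1)) + (-5 + 22² - 4*10)*(-409) = (5 + 8)*3 + (-5 + 484 - 40)*(-409) = 13*3 + 439*(-409) = 39 - 179551 = -179512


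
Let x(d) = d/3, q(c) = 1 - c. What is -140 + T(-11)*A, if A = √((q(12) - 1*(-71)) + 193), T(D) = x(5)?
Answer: -140 + 5*√253/3 ≈ -113.49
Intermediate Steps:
x(d) = d/3 (x(d) = d*(⅓) = d/3)
T(D) = 5/3 (T(D) = (⅓)*5 = 5/3)
A = √253 (A = √(((1 - 1*12) - 1*(-71)) + 193) = √(((1 - 12) + 71) + 193) = √((-11 + 71) + 193) = √(60 + 193) = √253 ≈ 15.906)
-140 + T(-11)*A = -140 + 5*√253/3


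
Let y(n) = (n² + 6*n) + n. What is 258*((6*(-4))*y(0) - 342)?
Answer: -88236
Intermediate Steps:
y(n) = n² + 7*n
258*((6*(-4))*y(0) - 342) = 258*((6*(-4))*(0*(7 + 0)) - 342) = 258*(-0*7 - 342) = 258*(-24*0 - 342) = 258*(0 - 342) = 258*(-342) = -88236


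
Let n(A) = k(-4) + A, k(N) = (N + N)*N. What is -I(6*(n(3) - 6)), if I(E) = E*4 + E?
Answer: -870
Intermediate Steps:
k(N) = 2*N**2 (k(N) = (2*N)*N = 2*N**2)
n(A) = 32 + A (n(A) = 2*(-4)**2 + A = 2*16 + A = 32 + A)
I(E) = 5*E (I(E) = 4*E + E = 5*E)
-I(6*(n(3) - 6)) = -5*6*((32 + 3) - 6) = -5*6*(35 - 6) = -5*6*29 = -5*174 = -1*870 = -870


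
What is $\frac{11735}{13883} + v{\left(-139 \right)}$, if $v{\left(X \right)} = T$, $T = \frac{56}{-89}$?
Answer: $\frac{266967}{1235587} \approx 0.21606$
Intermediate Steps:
$T = - \frac{56}{89}$ ($T = 56 \left(- \frac{1}{89}\right) = - \frac{56}{89} \approx -0.62921$)
$v{\left(X \right)} = - \frac{56}{89}$
$\frac{11735}{13883} + v{\left(-139 \right)} = \frac{11735}{13883} - \frac{56}{89} = \frac{266967}{1235587}$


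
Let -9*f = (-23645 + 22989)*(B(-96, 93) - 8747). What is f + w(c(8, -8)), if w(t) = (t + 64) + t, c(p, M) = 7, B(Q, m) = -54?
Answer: -5772754/9 ≈ -6.4142e+5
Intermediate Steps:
f = -5773456/9 (f = -(-23645 + 22989)*(-54 - 8747)/9 = -(-656)*(-8801)/9 = -⅑*5773456 = -5773456/9 ≈ -6.4150e+5)
w(t) = 64 + 2*t (w(t) = (64 + t) + t = 64 + 2*t)
f + w(c(8, -8)) = -5773456/9 + (64 + 2*7) = -5773456/9 + (64 + 14) = -5773456/9 + 78 = -5772754/9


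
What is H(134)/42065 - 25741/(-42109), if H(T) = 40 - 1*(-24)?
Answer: 1085490141/1771315085 ≈ 0.61282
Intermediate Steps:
H(T) = 64 (H(T) = 40 + 24 = 64)
H(134)/42065 - 25741/(-42109) = 64/42065 - 25741/(-42109) = 64*(1/42065) - 25741*(-1/42109) = 64/42065 + 25741/42109 = 1085490141/1771315085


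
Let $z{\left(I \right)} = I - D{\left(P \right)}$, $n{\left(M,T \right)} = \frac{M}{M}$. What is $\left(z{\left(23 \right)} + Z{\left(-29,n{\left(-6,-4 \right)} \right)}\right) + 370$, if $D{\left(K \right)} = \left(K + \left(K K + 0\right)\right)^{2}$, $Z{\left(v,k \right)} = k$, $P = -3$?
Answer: $358$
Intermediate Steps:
$n{\left(M,T \right)} = 1$
$D{\left(K \right)} = \left(K + K^{2}\right)^{2}$ ($D{\left(K \right)} = \left(K + \left(K^{2} + 0\right)\right)^{2} = \left(K + K^{2}\right)^{2}$)
$z{\left(I \right)} = -36 + I$ ($z{\left(I \right)} = I - \left(-3\right)^{2} \left(1 - 3\right)^{2} = I - 9 \left(-2\right)^{2} = I - 9 \cdot 4 = I - 36 = -36 + I$)
$\left(z{\left(23 \right)} + Z{\left(-29,n{\left(-6,-4 \right)} \right)}\right) + 370 = \left(\left(-36 + 23\right) + 1\right) + 370 = \left(-13 + 1\right) + 370 = -12 + 370 = 358$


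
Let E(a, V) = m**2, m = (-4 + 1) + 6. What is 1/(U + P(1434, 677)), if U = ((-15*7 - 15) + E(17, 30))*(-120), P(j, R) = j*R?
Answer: 1/984138 ≈ 1.0161e-6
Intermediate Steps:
P(j, R) = R*j
m = 3 (m = -3 + 6 = 3)
E(a, V) = 9 (E(a, V) = 3**2 = 9)
U = 13320 (U = ((-15*7 - 15) + 9)*(-120) = ((-105 - 15) + 9)*(-120) = (-120 + 9)*(-120) = -111*(-120) = 13320)
1/(U + P(1434, 677)) = 1/(13320 + 677*1434) = 1/(13320 + 970818) = 1/984138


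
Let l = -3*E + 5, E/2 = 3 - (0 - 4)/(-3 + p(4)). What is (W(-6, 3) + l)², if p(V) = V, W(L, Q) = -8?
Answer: 2025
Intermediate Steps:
E = 14 (E = 2*(3 - (0 - 4)/(-3 + 4)) = 2*(3 - (-4)/1) = 2*(3 - (-4)) = 2*(3 - 1*(-4)) = 2*(3 + 4) = 2*7 = 14)
l = -37 (l = -3*14 + 5 = -42 + 5 = -37)
(W(-6, 3) + l)² = (-8 - 37)² = (-45)² = 2025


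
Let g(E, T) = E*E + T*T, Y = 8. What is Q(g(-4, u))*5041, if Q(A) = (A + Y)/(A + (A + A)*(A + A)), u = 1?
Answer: 126025/1173 ≈ 107.44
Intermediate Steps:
g(E, T) = E² + T²
Q(A) = (8 + A)/(A + 4*A²) (Q(A) = (A + 8)/(A + (A + A)*(A + A)) = (8 + A)/(A + (2*A)*(2*A)) = (8 + A)/(A + 4*A²))
Q(g(-4, u))*5041 = ((8 + ((-4)² + 1²))/(((-4)² + 1²)*(1 + 4*((-4)² + 1²))))*5041 = ((8 + (16 + 1))/((16 + 1)*(1 + 4*(16 + 1))))*5041 = ((8 + 17)/(17*(1 + 4*17)))*5041 = ((1/17)*25/(1 + 68))*5041 = ((1/17)*25/69)*5041 = ((1/17)*(1/69)*25)*5041 = (25/1173)*5041 = 126025/1173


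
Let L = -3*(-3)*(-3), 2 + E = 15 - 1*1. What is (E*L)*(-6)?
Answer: 1944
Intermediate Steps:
E = 12 (E = -2 + (15 - 1*1) = -2 + (15 - 1) = -2 + 14 = 12)
L = -27 (L = 9*(-3) = -27)
(E*L)*(-6) = (12*(-27))*(-6) = -324*(-6) = 1944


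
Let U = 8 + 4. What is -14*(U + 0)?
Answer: -168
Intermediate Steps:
U = 12
-14*(U + 0) = -14*(12 + 0) = -14*12 = -168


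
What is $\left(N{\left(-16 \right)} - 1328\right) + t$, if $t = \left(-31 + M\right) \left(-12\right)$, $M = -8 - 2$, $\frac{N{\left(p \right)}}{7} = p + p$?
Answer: $-1060$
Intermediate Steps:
$N{\left(p \right)} = 14 p$ ($N{\left(p \right)} = 7 \left(p + p\right) = 7 \cdot 2 p = 14 p$)
$M = -10$
$t = 492$ ($t = \left(-31 - 10\right) \left(-12\right) = \left(-41\right) \left(-12\right) = 492$)
$\left(N{\left(-16 \right)} - 1328\right) + t = \left(14 \left(-16\right) - 1328\right) + 492 = \left(-224 - 1328\right) + 492 = -1552 + 492 = -1060$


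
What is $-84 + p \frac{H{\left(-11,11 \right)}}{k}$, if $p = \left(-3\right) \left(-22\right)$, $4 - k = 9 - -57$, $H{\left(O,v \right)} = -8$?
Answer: $- \frac{2340}{31} \approx -75.484$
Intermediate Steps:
$k = -62$ ($k = 4 - \left(9 - -57\right) = 4 - \left(9 + 57\right) = 4 - 66 = -62$)
$p = 66$
$-84 + p \frac{H{\left(-11,11 \right)}}{k} = -84 + 66 \left(- \frac{8}{-62}\right) = -84 + 66 \left(\left(-8\right) \left(- \frac{1}{62}\right)\right) = -84 + 66 \cdot \frac{4}{31} = -84 + \frac{264}{31} = - \frac{2340}{31}$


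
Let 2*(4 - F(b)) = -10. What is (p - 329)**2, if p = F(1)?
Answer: 102400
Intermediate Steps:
F(b) = 9 (F(b) = 4 - 1/2*(-10) = 4 + 5 = 9)
p = 9
(p - 329)**2 = (9 - 329)**2 = (-320)**2 = 102400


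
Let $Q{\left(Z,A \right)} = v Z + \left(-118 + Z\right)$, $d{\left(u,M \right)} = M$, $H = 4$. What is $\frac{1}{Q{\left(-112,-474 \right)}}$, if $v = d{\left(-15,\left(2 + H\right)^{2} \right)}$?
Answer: $- \frac{1}{4262} \approx -0.00023463$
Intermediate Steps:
$v = 36$ ($v = \left(2 + 4\right)^{2} = 6^{2} = 36$)
$Q{\left(Z,A \right)} = -118 + 37 Z$ ($Q{\left(Z,A \right)} = 36 Z + \left(-118 + Z\right) = -118 + 37 Z$)
$\frac{1}{Q{\left(-112,-474 \right)}} = \frac{1}{-118 + 37 \left(-112\right)} = \frac{1}{-118 - 4144} = \frac{1}{-4262} = - \frac{1}{4262}$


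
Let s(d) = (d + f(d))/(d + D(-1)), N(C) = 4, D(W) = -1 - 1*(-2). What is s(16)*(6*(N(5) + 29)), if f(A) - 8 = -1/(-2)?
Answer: 4851/17 ≈ 285.35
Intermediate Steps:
D(W) = 1 (D(W) = -1 + 2 = 1)
f(A) = 17/2 (f(A) = 8 - 1/(-2) = 8 - 1*(-1/2) = 8 + 1/2 = 17/2)
s(d) = (17/2 + d)/(1 + d) (s(d) = (d + 17/2)/(d + 1) = (17/2 + d)/(1 + d))
s(16)*(6*(N(5) + 29)) = ((17/2 + 16)/(1 + 16))*(6*(4 + 29)) = ((49/2)/17)*(6*33) = ((1/17)*(49/2))*198 = (49/34)*198 = 4851/17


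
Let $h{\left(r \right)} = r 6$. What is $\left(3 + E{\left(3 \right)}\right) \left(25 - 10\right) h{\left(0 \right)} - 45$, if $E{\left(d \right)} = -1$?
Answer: $-45$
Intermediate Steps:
$h{\left(r \right)} = 6 r$
$\left(3 + E{\left(3 \right)}\right) \left(25 - 10\right) h{\left(0 \right)} - 45 = \left(3 - 1\right) \left(25 - 10\right) 6 \cdot 0 - 45 = 2 \cdot 15 \cdot 0 - 45 = 30 \cdot 0 - 45 = 0 - 45 = -45$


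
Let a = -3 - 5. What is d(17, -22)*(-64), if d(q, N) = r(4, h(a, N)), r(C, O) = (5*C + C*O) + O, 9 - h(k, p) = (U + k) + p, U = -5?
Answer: -15360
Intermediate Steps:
a = -8
h(k, p) = 14 - k - p (h(k, p) = 9 - ((-5 + k) + p) = 9 - (-5 + k + p) = 9 + (5 - k - p) = 14 - k - p)
r(C, O) = O + 5*C + C*O
d(q, N) = 130 - 5*N (d(q, N) = (14 - 1*(-8) - N) + 5*4 + 4*(14 - 1*(-8) - N) = (14 + 8 - N) + 20 + 4*(14 + 8 - N) = (22 - N) + 20 + 4*(22 - N) = (22 - N) + 20 + (88 - 4*N) = 130 - 5*N)
d(17, -22)*(-64) = (130 - 5*(-22))*(-64) = (130 + 110)*(-64) = 240*(-64) = -15360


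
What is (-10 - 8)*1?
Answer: -18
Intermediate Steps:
(-10 - 8)*1 = -18*1 = -18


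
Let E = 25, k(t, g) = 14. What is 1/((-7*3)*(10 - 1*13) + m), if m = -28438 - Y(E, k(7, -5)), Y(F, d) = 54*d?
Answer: -1/29131 ≈ -3.4328e-5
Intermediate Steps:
m = -29194 (m = -28438 - 54*14 = -28438 - 1*756 = -28438 - 756 = -29194)
1/((-7*3)*(10 - 1*13) + m) = 1/((-7*3)*(10 - 1*13) - 29194) = 1/(-21*(10 - 13) - 29194) = 1/(-21*(-3) - 29194) = 1/(63 - 29194) = 1/(-29131) = -1/29131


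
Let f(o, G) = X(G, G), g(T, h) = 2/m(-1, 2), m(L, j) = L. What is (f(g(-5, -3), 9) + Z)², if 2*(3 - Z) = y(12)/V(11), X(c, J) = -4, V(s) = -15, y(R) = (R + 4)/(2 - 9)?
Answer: 12769/11025 ≈ 1.1582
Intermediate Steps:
y(R) = -4/7 - R/7 (y(R) = (4 + R)/(-7) = (4 + R)*(-⅐) = -4/7 - R/7)
g(T, h) = -2 (g(T, h) = 2/(-1) = 2*(-1) = -2)
f(o, G) = -4
Z = 307/105 (Z = 3 - (-4/7 - ⅐*12)/(2*(-15)) = 3 - (-4/7 - 12/7)*(-1)/(2*15) = 3 - (-8)*(-1)/(7*15) = 3 - ½*16/105 = 3 - 8/105 = 307/105 ≈ 2.9238)
(f(g(-5, -3), 9) + Z)² = (-4 + 307/105)² = (-113/105)² = 12769/11025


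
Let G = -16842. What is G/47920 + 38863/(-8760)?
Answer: -3140392/655905 ≈ -4.7879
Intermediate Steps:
G/47920 + 38863/(-8760) = -16842/47920 + 38863/(-8760) = -16842*1/47920 + 38863*(-1/8760) = -8421/23960 - 38863/8760 = -3140392/655905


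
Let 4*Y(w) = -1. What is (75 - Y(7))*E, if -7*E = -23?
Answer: 989/4 ≈ 247.25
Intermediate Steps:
E = 23/7 (E = -⅐*(-23) = 23/7 ≈ 3.2857)
Y(w) = -¼ (Y(w) = (¼)*(-1) = -¼)
(75 - Y(7))*E = (75 - 1*(-¼))*(23/7) = (75 + ¼)*(23/7) = (301/4)*(23/7) = 989/4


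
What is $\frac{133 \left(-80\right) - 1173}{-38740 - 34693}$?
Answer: $\frac{11813}{73433} \approx 0.16087$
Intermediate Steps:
$\frac{133 \left(-80\right) - 1173}{-38740 - 34693} = \frac{-10640 - 1173}{-73433} = \left(-11813\right) \left(- \frac{1}{73433}\right) = \frac{11813}{73433}$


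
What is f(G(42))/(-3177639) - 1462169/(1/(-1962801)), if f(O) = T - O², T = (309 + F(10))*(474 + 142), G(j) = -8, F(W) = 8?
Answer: 9119654801336578583/3177639 ≈ 2.8699e+12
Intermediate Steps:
T = 195272 (T = (309 + 8)*(474 + 142) = 317*616 = 195272)
f(O) = 195272 - O²
f(G(42))/(-3177639) - 1462169/(1/(-1962801)) = (195272 - 1*(-8)²)/(-3177639) - 1462169/(1/(-1962801)) = (195272 - 1*64)*(-1/3177639) - 1462169/(-1/1962801) = (195272 - 64)*(-1/3177639) - 1462169*(-1962801) = 195208*(-1/3177639) + 2869946775369 = -195208/3177639 + 2869946775369 = 9119654801336578583/3177639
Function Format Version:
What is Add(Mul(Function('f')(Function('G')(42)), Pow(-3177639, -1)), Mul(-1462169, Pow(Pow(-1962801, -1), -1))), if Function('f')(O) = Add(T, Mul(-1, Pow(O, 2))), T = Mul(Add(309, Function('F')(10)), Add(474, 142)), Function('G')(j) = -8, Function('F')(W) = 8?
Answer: Rational(9119654801336578583, 3177639) ≈ 2.8699e+12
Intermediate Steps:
T = 195272 (T = Mul(Add(309, 8), Add(474, 142)) = Mul(317, 616) = 195272)
Function('f')(O) = Add(195272, Mul(-1, Pow(O, 2)))
Add(Mul(Function('f')(Function('G')(42)), Pow(-3177639, -1)), Mul(-1462169, Pow(Pow(-1962801, -1), -1))) = Add(Mul(Add(195272, Mul(-1, Pow(-8, 2))), Pow(-3177639, -1)), Mul(-1462169, Pow(Pow(-1962801, -1), -1))) = Add(Mul(Add(195272, Mul(-1, 64)), Rational(-1, 3177639)), Mul(-1462169, Pow(Rational(-1, 1962801), -1))) = Add(Mul(Add(195272, -64), Rational(-1, 3177639)), Mul(-1462169, -1962801)) = Add(Mul(195208, Rational(-1, 3177639)), 2869946775369) = Add(Rational(-195208, 3177639), 2869946775369) = Rational(9119654801336578583, 3177639)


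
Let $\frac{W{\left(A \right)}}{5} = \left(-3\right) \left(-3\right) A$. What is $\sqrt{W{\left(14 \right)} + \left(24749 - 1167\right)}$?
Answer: $2 \sqrt{6053} \approx 155.6$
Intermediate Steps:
$W{\left(A \right)} = 45 A$ ($W{\left(A \right)} = 5 \left(-3\right) \left(-3\right) A = 5 \cdot 9 A = 45 A$)
$\sqrt{W{\left(14 \right)} + \left(24749 - 1167\right)} = \sqrt{45 \cdot 14 + \left(24749 - 1167\right)} = \sqrt{630 + \left(24749 - 1167\right)} = \sqrt{630 + 23582} = \sqrt{24212} = 2 \sqrt{6053}$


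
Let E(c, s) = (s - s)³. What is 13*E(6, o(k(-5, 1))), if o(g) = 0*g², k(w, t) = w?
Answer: 0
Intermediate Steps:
o(g) = 0
E(c, s) = 0 (E(c, s) = 0³ = 0)
13*E(6, o(k(-5, 1))) = 13*0 = 0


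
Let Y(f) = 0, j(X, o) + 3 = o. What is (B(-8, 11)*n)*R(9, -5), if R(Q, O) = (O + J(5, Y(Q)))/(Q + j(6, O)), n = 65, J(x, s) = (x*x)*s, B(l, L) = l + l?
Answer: 5200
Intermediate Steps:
j(X, o) = -3 + o
B(l, L) = 2*l
J(x, s) = s*x² (J(x, s) = x²*s = s*x²)
R(Q, O) = O/(-3 + O + Q) (R(Q, O) = (O + 0*5²)/(Q + (-3 + O)) = (O + 0*25)/(-3 + O + Q) = (O + 0)/(-3 + O + Q) = O/(-3 + O + Q))
(B(-8, 11)*n)*R(9, -5) = ((2*(-8))*65)*(-5/(-3 - 5 + 9)) = (-16*65)*(-5/1) = -(-5200) = -1040*(-5) = 5200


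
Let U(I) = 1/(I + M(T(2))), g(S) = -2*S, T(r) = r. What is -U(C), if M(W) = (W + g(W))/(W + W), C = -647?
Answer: 2/1295 ≈ 0.0015444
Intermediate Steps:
M(W) = -1/2 (M(W) = (W - 2*W)/(W + W) = (-W)/((2*W)) = (-W)*(1/(2*W)) = -1/2)
U(I) = 1/(-1/2 + I) (U(I) = 1/(I - 1/2) = 1/(-1/2 + I))
-U(C) = -2/(-1 + 2*(-647)) = -2/(-1 - 1294) = -2/(-1295) = -2*(-1)/1295 = -1*(-2/1295) = 2/1295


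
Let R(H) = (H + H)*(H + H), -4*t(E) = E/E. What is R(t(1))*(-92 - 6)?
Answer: -49/2 ≈ -24.500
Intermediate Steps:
t(E) = -1/4 (t(E) = -E/(4*E) = -1/4*1 = -1/4)
R(H) = 4*H**2 (R(H) = (2*H)*(2*H) = 4*H**2)
R(t(1))*(-92 - 6) = (4*(-1/4)**2)*(-92 - 6) = (4*(1/16))*(-98) = (1/4)*(-98) = -49/2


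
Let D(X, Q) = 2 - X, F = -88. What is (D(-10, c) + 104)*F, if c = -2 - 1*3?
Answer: -10208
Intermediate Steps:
c = -5 (c = -2 - 3 = -5)
(D(-10, c) + 104)*F = ((2 - 1*(-10)) + 104)*(-88) = ((2 + 10) + 104)*(-88) = (12 + 104)*(-88) = 116*(-88) = -10208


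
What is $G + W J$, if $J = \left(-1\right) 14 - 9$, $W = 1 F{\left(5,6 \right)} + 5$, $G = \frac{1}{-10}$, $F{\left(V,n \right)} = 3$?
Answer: $- \frac{1841}{10} \approx -184.1$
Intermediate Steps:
$G = - \frac{1}{10} \approx -0.1$
$W = 8$ ($W = 1 \cdot 3 + 5 = 3 + 5 = 8$)
$J = -23$ ($J = -14 - 9 = -23$)
$G + W J = - \frac{1}{10} + 8 \left(-23\right) = - \frac{1}{10} - 184 = - \frac{1841}{10}$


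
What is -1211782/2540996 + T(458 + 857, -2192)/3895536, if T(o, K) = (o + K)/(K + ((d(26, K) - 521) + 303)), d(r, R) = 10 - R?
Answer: -245467543954531/514724152480512 ≈ -0.47689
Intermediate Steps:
T(o, K) = -K/208 - o/208 (T(o, K) = (o + K)/(K + (((10 - K) - 521) + 303)) = (K + o)/(K + ((-511 - K) + 303)) = (K + o)/(K + (-208 - K)) = (K + o)/(-208) = (K + o)*(-1/208) = -K/208 - o/208)
-1211782/2540996 + T(458 + 857, -2192)/3895536 = -1211782/2540996 + (-1/208*(-2192) - (458 + 857)/208)/3895536 = -1211782*1/2540996 + (137/13 - 1/208*1315)*(1/3895536) = -605891/1270498 + (137/13 - 1315/208)*(1/3895536) = -605891/1270498 + (877/208)*(1/3895536) = -605891/1270498 + 877/810271488 = -245467543954531/514724152480512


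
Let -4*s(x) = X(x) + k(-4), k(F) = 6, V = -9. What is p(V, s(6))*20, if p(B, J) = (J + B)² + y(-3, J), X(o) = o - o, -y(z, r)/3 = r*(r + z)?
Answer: 1800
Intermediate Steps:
y(z, r) = -3*r*(r + z)
X(o) = 0
s(x) = -3/2 (s(x) = -(0 + 6)/4 = -¼*6 = -3/2)
p(B, J) = (B + J)² - 3*J*(-3 + J) (p(B, J) = (J + B)² - 3*J*(J - 3) = (B + J)² - 3*J*(-3 + J))
p(V, s(6))*20 = ((-9 - 3/2)² - 3*(-3/2)*(-3 - 3/2))*20 = ((-21/2)² - 3*(-3/2)*(-9/2))*20 = (441/4 - 81/4)*20 = 90*20 = 1800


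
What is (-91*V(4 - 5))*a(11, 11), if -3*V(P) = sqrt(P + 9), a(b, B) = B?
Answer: 2002*sqrt(2)/3 ≈ 943.75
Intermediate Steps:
V(P) = -sqrt(9 + P)/3 (V(P) = -sqrt(P + 9)/3 = -sqrt(9 + P)/3)
(-91*V(4 - 5))*a(11, 11) = -(-91)*sqrt(9 + (4 - 5))/3*11 = -(-91)*sqrt(9 - 1)/3*11 = -(-91)*sqrt(8)/3*11 = -(-91)*2*sqrt(2)/3*11 = -(-182)*sqrt(2)/3*11 = (182*sqrt(2)/3)*11 = 2002*sqrt(2)/3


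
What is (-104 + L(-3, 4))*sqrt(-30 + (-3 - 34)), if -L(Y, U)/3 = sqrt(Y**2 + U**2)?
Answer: -119*I*sqrt(67) ≈ -974.06*I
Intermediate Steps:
L(Y, U) = -3*sqrt(U**2 + Y**2) (L(Y, U) = -3*sqrt(Y**2 + U**2) = -3*sqrt(U**2 + Y**2))
(-104 + L(-3, 4))*sqrt(-30 + (-3 - 34)) = (-104 - 3*sqrt(4**2 + (-3)**2))*sqrt(-30 + (-3 - 34)) = (-104 - 3*sqrt(16 + 9))*sqrt(-30 - 37) = (-104 - 3*sqrt(25))*sqrt(-67) = (-104 - 3*5)*(I*sqrt(67)) = (-104 - 15)*(I*sqrt(67)) = -119*I*sqrt(67)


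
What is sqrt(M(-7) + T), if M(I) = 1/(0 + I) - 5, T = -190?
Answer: I*sqrt(9562)/7 ≈ 13.969*I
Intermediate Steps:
M(I) = -5 + 1/I (M(I) = 1/I - 5 = -5 + 1/I)
sqrt(M(-7) + T) = sqrt((-5 + 1/(-7)) - 190) = sqrt((-5 - 1/7) - 190) = sqrt(-36/7 - 190) = sqrt(-1366/7) = I*sqrt(9562)/7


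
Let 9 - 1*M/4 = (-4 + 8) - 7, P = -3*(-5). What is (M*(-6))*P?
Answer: -4320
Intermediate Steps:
P = 15
M = 48 (M = 36 - 4*((-4 + 8) - 7) = 36 - 4*(4 - 7) = 36 - 4*(-3) = 36 + 12 = 48)
(M*(-6))*P = (48*(-6))*15 = -288*15 = -4320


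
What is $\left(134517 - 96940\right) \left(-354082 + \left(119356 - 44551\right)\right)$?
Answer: $-10494391829$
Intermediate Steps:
$\left(134517 - 96940\right) \left(-354082 + \left(119356 - 44551\right)\right) = 37577 \left(-354082 + \left(119356 - 44551\right)\right) = 37577 \left(-354082 + 74805\right) = 37577 \left(-279277\right) = -10494391829$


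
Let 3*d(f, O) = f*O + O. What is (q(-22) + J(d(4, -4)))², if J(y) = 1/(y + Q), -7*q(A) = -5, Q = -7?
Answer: 33856/82369 ≈ 0.41103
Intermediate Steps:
d(f, O) = O/3 + O*f/3 (d(f, O) = (f*O + O)/3 = (O*f + O)/3 = (O + O*f)/3 = O/3 + O*f/3)
q(A) = 5/7 (q(A) = -⅐*(-5) = 5/7)
J(y) = 1/(-7 + y) (J(y) = 1/(y - 7) = 1/(-7 + y))
(q(-22) + J(d(4, -4)))² = (5/7 + 1/(-7 + (⅓)*(-4)*(1 + 4)))² = (5/7 + 1/(-7 + (⅓)*(-4)*5))² = (5/7 + 1/(-7 - 20/3))² = (5/7 + 1/(-41/3))² = (5/7 - 3/41)² = (184/287)² = 33856/82369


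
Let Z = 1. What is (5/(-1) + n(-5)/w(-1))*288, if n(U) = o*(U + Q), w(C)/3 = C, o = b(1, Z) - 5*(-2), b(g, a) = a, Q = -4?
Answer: 8064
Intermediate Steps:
o = 11 (o = 1 - 5*(-2) = 1 + 10 = 11)
w(C) = 3*C
n(U) = -44 + 11*U (n(U) = 11*(U - 4) = 11*(-4 + U) = -44 + 11*U)
(5/(-1) + n(-5)/w(-1))*288 = (5/(-1) + (-44 + 11*(-5))/((3*(-1))))*288 = (5*(-1) + (-44 - 55)/(-3))*288 = (-5 - 99*(-1/3))*288 = (-5 + 33)*288 = 28*288 = 8064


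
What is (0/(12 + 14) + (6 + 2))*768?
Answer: 6144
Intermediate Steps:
(0/(12 + 14) + (6 + 2))*768 = (0/26 + 8)*768 = ((1/26)*0 + 8)*768 = (0 + 8)*768 = 8*768 = 6144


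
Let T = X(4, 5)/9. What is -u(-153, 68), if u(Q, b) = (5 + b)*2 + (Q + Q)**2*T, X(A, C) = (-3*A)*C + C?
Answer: 572074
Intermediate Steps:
X(A, C) = C - 3*A*C (X(A, C) = -3*A*C + C = C - 3*A*C)
T = -55/9 (T = (5*(1 - 3*4))/9 = (5*(1 - 12))*(1/9) = (5*(-11))*(1/9) = -55*1/9 = -55/9 ≈ -6.1111)
u(Q, b) = 10 + 2*b - 220*Q**2/9 (u(Q, b) = (5 + b)*2 + (Q + Q)**2*(-55/9) = (10 + 2*b) + (2*Q)**2*(-55/9) = (10 + 2*b) + (4*Q**2)*(-55/9) = (10 + 2*b) - 220*Q**2/9 = 10 + 2*b - 220*Q**2/9)
-u(-153, 68) = -(10 + 2*68 - 220/9*(-153)**2) = -(10 + 136 - 220/9*23409) = -(10 + 136 - 572220) = -1*(-572074) = 572074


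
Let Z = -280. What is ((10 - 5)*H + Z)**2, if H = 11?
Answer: 50625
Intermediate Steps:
((10 - 5)*H + Z)**2 = ((10 - 5)*11 - 280)**2 = (5*11 - 280)**2 = (55 - 280)**2 = (-225)**2 = 50625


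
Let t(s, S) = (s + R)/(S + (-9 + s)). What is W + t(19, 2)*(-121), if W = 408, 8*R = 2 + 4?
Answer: 10025/48 ≈ 208.85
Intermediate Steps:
R = 3/4 (R = (2 + 4)/8 = (1/8)*6 = 3/4 ≈ 0.75000)
t(s, S) = (3/4 + s)/(-9 + S + s) (t(s, S) = (s + 3/4)/(S + (-9 + s)) = (3/4 + s)/(-9 + S + s))
W + t(19, 2)*(-121) = 408 + ((3/4 + 19)/(-9 + 2 + 19))*(-121) = 408 + ((79/4)/12)*(-121) = 408 + ((1/12)*(79/4))*(-121) = 408 + (79/48)*(-121) = 408 - 9559/48 = 10025/48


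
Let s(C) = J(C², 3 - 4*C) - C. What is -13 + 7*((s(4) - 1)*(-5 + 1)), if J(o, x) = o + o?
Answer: -769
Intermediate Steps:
J(o, x) = 2*o
s(C) = -C + 2*C² (s(C) = 2*C² - C = -C + 2*C²)
-13 + 7*((s(4) - 1)*(-5 + 1)) = -13 + 7*((4*(-1 + 2*4) - 1)*(-5 + 1)) = -13 + 7*((4*(-1 + 8) - 1)*(-4)) = -13 + 7*((4*7 - 1)*(-4)) = -13 + 7*((28 - 1)*(-4)) = -13 + 7*(27*(-4)) = -13 + 7*(-108) = -13 - 756 = -769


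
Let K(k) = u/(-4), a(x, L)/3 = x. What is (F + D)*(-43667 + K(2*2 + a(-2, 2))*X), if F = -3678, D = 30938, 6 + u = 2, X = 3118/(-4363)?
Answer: -5193636235140/4363 ≈ -1.1904e+9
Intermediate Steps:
a(x, L) = 3*x
X = -3118/4363 (X = 3118*(-1/4363) = -3118/4363 ≈ -0.71465)
u = -4 (u = -6 + 2 = -4)
K(k) = 1 (K(k) = -4/(-4) = -4*(-1/4) = 1)
(F + D)*(-43667 + K(2*2 + a(-2, 2))*X) = (-3678 + 30938)*(-43667 + 1*(-3118/4363)) = 27260*(-43667 - 3118/4363) = 27260*(-190522239/4363) = -5193636235140/4363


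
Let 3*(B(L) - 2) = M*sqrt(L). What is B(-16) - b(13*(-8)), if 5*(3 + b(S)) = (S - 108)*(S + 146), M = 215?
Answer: 8929/5 + 860*I/3 ≈ 1785.8 + 286.67*I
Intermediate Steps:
B(L) = 2 + 215*sqrt(L)/3 (B(L) = 2 + (215*sqrt(L))/3 = 2 + 215*sqrt(L)/3)
b(S) = -3 + (-108 + S)*(146 + S)/5 (b(S) = -3 + ((S - 108)*(S + 146))/5 = -3 + ((-108 + S)*(146 + S))/5 = -3 + (-108 + S)*(146 + S)/5)
B(-16) - b(13*(-8)) = (2 + 215*sqrt(-16)/3) - (-15783/5 + (13*(-8))**2/5 + 38*(13*(-8))/5) = (2 + 215*(4*I)/3) - (-15783/5 + (1/5)*(-104)**2 + (38/5)*(-104)) = (2 + 860*I/3) - (-15783/5 + (1/5)*10816 - 3952/5) = (2 + 860*I/3) - (-15783/5 + 10816/5 - 3952/5) = (2 + 860*I/3) - 1*(-8919/5) = (2 + 860*I/3) + 8919/5 = 8929/5 + 860*I/3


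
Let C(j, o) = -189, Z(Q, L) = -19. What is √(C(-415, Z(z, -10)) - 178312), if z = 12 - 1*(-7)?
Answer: I*√178501 ≈ 422.49*I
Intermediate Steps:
z = 19 (z = 12 + 7 = 19)
√(C(-415, Z(z, -10)) - 178312) = √(-189 - 178312) = √(-178501) = I*√178501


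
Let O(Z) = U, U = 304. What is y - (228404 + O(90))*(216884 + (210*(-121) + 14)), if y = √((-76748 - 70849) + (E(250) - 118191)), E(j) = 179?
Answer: -43794837504 + I*√265609 ≈ -4.3795e+10 + 515.37*I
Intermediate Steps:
y = I*√265609 (y = √((-76748 - 70849) + (179 - 118191)) = √(-147597 - 118012) = √(-265609) = I*√265609 ≈ 515.37*I)
O(Z) = 304
y - (228404 + O(90))*(216884 + (210*(-121) + 14)) = I*√265609 - (228404 + 304)*(216884 + (210*(-121) + 14)) = I*√265609 - 228708*(216884 + (-25410 + 14)) = I*√265609 - 228708*(216884 - 25396) = I*√265609 - 228708*191488 = I*√265609 - 1*43794837504 = I*√265609 - 43794837504 = -43794837504 + I*√265609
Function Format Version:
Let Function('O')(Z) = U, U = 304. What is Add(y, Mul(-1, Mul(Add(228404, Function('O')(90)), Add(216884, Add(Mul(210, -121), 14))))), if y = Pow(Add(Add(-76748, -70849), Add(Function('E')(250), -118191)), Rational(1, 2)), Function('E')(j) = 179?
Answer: Add(-43794837504, Mul(I, Pow(265609, Rational(1, 2)))) ≈ Add(-4.3795e+10, Mul(515.37, I))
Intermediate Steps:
y = Mul(I, Pow(265609, Rational(1, 2))) (y = Pow(Add(Add(-76748, -70849), Add(179, -118191)), Rational(1, 2)) = Pow(Add(-147597, -118012), Rational(1, 2)) = Pow(-265609, Rational(1, 2)) = Mul(I, Pow(265609, Rational(1, 2))) ≈ Mul(515.37, I))
Function('O')(Z) = 304
Add(y, Mul(-1, Mul(Add(228404, Function('O')(90)), Add(216884, Add(Mul(210, -121), 14))))) = Add(Mul(I, Pow(265609, Rational(1, 2))), Mul(-1, Mul(Add(228404, 304), Add(216884, Add(Mul(210, -121), 14))))) = Add(Mul(I, Pow(265609, Rational(1, 2))), Mul(-1, Mul(228708, Add(216884, Add(-25410, 14))))) = Add(Mul(I, Pow(265609, Rational(1, 2))), Mul(-1, Mul(228708, Add(216884, -25396)))) = Add(Mul(I, Pow(265609, Rational(1, 2))), Mul(-1, Mul(228708, 191488))) = Add(Mul(I, Pow(265609, Rational(1, 2))), Mul(-1, 43794837504)) = Add(Mul(I, Pow(265609, Rational(1, 2))), -43794837504) = Add(-43794837504, Mul(I, Pow(265609, Rational(1, 2))))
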